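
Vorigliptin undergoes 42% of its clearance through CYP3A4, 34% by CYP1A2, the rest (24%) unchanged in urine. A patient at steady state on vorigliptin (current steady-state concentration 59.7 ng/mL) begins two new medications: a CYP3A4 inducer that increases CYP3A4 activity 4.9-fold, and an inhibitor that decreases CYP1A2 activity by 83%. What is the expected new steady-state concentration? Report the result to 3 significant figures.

25.3 ng/mL

The CYP3A4 pathway (42% of clearance) is boosted to 4.9× activity: 0.42 × 4.9 = 2.058.
The CYP1A2 pathway (34% of clearance) is reduced to 0.17× activity: 0.34 × 0.17 = 0.0578.
The remaining 24% of clearance is unaffected.
New clearance relative to baseline: 2.058 + 0.0578 + 0.24 = 2.3558.
New steady-state concentration = 59.7 / 2.3558 = 25.3 ng/mL (concentration scales inversely with clearance).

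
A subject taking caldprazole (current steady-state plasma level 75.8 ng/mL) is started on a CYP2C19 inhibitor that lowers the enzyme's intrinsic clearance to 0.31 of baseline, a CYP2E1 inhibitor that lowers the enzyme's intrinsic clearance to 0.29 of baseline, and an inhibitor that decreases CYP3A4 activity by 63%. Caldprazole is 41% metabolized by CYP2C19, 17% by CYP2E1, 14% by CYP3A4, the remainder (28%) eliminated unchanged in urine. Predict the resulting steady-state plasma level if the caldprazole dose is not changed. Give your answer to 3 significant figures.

The CYP2C19 pathway (41% of clearance) drops to 0.31× activity: 0.41 × 0.31 = 0.1271.
The CYP2E1 pathway (17% of clearance) drops to 0.29× activity: 0.17 × 0.29 = 0.0493.
The CYP3A4 pathway (14% of clearance) is reduced to 0.37× activity: 0.14 × 0.37 = 0.0518.
Non-CYP routes (28%) are unchanged.
CL_new/CL_old = 0.1271 + 0.0493 + 0.0518 + 0.28 = 0.5082.
Dividing the baseline by the relative clearance: 75.8 / 0.5082 = 149 ng/mL.

149 ng/mL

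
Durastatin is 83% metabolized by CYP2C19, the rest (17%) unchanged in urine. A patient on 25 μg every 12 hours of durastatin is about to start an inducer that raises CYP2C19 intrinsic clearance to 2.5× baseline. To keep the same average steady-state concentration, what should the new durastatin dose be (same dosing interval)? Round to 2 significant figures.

56 μg

CYP2C19: 0.83 × 2.5 = 2.075
Other: 0.17 (unchanged)
New clearance relative to baseline: 2.075 + 0.17 = 2.245.
Exposure is unchanged when dose changes in proportion to clearance. New dose = 25 μg × 2.245 = 56 μg.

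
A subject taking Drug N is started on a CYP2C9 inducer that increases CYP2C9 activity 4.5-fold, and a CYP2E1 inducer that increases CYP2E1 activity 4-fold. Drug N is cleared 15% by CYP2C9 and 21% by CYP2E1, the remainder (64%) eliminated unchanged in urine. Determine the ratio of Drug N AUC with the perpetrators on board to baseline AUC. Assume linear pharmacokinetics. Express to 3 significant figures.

0.464

The CYP2C9 pathway (15% of clearance) increases to 4.5× activity: 0.15 × 4.5 = 0.675.
The CYP2E1 pathway (21% of clearance) increases to 4× activity: 0.21 × 4 = 0.84.
The remaining 64% of clearance is unaffected.
Relative clearance = 0.675 + 0.84 + 0.64 = 2.155.
Because AUC varies inversely with clearance, the combined effect is 1 / 2.155 = 0.464.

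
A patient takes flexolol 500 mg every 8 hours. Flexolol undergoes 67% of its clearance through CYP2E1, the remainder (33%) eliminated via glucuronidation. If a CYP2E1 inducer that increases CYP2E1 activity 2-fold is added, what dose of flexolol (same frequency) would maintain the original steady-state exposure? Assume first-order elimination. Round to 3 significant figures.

835 mg

The CYP2E1 pathway (67% of clearance) increases to 2× activity: 0.67 × 2 = 1.34.
Non-CYP routes (33%) are unchanged.
New clearance relative to baseline: 1.34 + 0.33 = 1.67.
Css,avg = (dose rate)/CL, so holding Css fixed requires dose ∝ CL: 500 × 1.67 = 835 mg.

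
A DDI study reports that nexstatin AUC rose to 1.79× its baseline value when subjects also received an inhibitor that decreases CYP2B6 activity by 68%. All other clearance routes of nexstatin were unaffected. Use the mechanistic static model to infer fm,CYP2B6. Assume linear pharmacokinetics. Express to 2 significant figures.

Let fm be the CYP2B6 fraction. New clearance relative to baseline = fm × 0.32 + (1 − fm).
AUC ratio = 1 / (new CL fraction), so new CL fraction = 1 / 1.79 = 0.5587.
fm × 0.32 + 1 − fm = 0.5587  ⇒  fm × (0.32 − 1) = −0.4413  ⇒  fm = 0.65.

0.65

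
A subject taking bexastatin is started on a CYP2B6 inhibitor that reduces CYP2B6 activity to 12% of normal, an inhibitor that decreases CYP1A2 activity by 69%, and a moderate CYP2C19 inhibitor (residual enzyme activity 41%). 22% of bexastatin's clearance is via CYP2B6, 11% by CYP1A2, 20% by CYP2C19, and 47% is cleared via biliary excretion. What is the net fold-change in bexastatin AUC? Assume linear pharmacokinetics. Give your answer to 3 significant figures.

1.63

The CYP2B6 pathway (22% of clearance) drops to 0.12× activity: 0.22 × 0.12 = 0.0264.
The CYP1A2 pathway (11% of clearance) is reduced to 0.31× activity: 0.11 × 0.31 = 0.0341.
The CYP2C19 pathway (20% of clearance) is reduced to 0.41× activity: 0.2 × 0.41 = 0.082.
Non-CYP routes (47%) are unchanged.
Relative clearance = 0.0264 + 0.0341 + 0.082 + 0.47 = 0.6125.
Because AUC varies inversely with clearance, the combined effect is 1 / 0.6125 = 1.63.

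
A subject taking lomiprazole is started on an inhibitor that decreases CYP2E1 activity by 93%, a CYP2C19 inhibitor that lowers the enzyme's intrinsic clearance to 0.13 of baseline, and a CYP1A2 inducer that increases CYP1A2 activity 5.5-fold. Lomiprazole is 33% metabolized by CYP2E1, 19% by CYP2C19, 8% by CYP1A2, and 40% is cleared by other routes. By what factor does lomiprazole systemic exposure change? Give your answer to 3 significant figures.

CYP2E1: 0.33 × 0.07 = 0.0231
CYP2C19: 0.19 × 0.13 = 0.0247
CYP1A2: 0.08 × 5.5 = 0.44
Other: 0.4 (unchanged)
New clearance relative to baseline: 0.0231 + 0.0247 + 0.44 + 0.4 = 0.8878.
Because systemic exposure varies inversely with clearance, the combined effect is 1 / 0.8878 = 1.13.

1.13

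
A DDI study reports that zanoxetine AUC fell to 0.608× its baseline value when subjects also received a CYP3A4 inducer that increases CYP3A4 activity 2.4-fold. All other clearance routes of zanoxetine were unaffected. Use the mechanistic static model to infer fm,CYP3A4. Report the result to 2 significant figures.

0.46

Let x = fm,CYP3A4. Because AUC ∝ 1/CL, relative clearance rose to 1/0.608 = 1.645.
Setting x·2.4 + (1 − x) = 1.645 and solving: x = (1.645 − 1)/(2.4 − 1) = 0.46.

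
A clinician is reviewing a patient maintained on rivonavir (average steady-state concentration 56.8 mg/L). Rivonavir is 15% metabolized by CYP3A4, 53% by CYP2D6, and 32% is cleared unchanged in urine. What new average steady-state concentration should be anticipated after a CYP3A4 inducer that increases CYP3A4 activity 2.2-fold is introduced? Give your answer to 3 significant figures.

48.1 mg/L

The CYP3A4 pathway (15% of clearance) increases to 2.2× activity: 0.15 × 2.2 = 0.33.
CYP2D6 (53%) and the residual 32% are unaffected.
Relative clearance = 0.33 + 0.53 + 0.32 = 1.18.
New average steady-state concentration = baseline ÷ relative clearance = 56.8 / 1.18 = 48.1 mg/L.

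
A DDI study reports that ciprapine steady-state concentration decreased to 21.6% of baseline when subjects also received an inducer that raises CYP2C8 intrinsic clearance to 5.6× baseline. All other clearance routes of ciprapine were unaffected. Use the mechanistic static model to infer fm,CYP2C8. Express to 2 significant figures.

0.79

Let x = fm,CYP2C8. Because steady-state concentration ∝ 1/CL, relative clearance rose to 1/0.216 = 4.63.
Setting x·5.6 + (1 − x) = 4.63 and solving: x = (4.63 − 1)/(5.6 − 1) = 0.79.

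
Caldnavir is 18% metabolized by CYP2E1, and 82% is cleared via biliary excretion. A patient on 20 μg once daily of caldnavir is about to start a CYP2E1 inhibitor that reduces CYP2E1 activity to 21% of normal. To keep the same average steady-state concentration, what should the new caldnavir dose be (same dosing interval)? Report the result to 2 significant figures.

The CYP2E1 pathway (18% of clearance) drops to 0.21× activity: 0.18 × 0.21 = 0.0378.
Non-CYP routes (82%) are unchanged.
New clearance relative to baseline: 0.0378 + 0.82 = 0.8578.
Css,avg = (dose rate)/CL, so holding Css fixed requires dose ∝ CL: 20 × 0.8578 = 17 μg.

17 μg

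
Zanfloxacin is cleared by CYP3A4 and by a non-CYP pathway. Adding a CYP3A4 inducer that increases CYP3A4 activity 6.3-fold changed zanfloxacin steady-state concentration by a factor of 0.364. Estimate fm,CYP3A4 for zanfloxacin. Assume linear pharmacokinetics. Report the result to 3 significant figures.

0.330

CL'/CL = 1 / 0.364 = 2.747
6.3·fm + (1 − fm) = 2.747
fm = (2.747 − 1) / (6.3 − 1) = 0.330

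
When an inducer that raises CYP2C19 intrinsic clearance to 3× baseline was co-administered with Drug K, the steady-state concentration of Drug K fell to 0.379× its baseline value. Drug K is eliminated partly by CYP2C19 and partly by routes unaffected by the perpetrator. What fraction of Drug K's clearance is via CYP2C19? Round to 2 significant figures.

0.82

Let fm be the CYP2C19 fraction. New clearance relative to baseline = fm × 3 + (1 − fm).
Steady-state concentration ratio = 1 / (new CL fraction), so new CL fraction = 1 / 0.379 = 2.639.
fm × 3 + 1 − fm = 2.639  ⇒  fm × (3 − 1) = 1.639  ⇒  fm = 0.82.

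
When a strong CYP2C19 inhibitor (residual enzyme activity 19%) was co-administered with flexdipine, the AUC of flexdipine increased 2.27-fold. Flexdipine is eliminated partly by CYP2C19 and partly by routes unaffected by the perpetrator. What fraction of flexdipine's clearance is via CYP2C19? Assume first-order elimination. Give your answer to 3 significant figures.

Let x = fm,CYP2C19. Because AUC ∝ 1/CL, relative clearance fell to 1/2.27 = 0.4405.
Only the CYP2C19 route changed, so 0.4405 = x·0.19 + (1 − x), giving x = 0.691.

0.691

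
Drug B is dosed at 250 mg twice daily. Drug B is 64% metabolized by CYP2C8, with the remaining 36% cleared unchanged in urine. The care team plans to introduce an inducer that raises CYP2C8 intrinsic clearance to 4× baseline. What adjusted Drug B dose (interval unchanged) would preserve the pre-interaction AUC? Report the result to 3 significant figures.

CYP2C8: 0.64 × 4 = 2.56
Other: 0.36 (unchanged)
New clearance relative to baseline: 2.56 + 0.36 = 2.92.
To maintain the same steady-state level, dose must scale with clearance: new dose = 250 × 2.92 = 730 mg.

730 mg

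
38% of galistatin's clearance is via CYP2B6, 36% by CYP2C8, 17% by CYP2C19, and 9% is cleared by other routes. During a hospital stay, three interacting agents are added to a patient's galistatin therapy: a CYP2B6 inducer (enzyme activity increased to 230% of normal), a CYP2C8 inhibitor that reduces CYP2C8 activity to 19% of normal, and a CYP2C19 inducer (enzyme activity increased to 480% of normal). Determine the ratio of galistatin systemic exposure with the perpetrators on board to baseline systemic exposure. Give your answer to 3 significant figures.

CYP2B6: 0.38 × 2.3 = 0.874
CYP2C8: 0.36 × 0.19 = 0.0684
CYP2C19: 0.17 × 4.8 = 0.816
Other: 0.09 (unchanged)
CL_new/CL_old = 0.874 + 0.0684 + 0.816 + 0.09 = 1.8484.
Systemic exposure ∝ 1/CL: fold-change = 1 / 1.8484 = 0.541.

0.541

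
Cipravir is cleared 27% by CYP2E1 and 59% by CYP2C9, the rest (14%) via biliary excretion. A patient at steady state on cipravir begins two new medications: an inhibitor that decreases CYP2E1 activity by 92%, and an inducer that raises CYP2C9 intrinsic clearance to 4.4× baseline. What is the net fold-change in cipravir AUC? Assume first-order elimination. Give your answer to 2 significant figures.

0.36

The CYP2E1 pathway (27% of clearance) drops to 0.08× activity: 0.27 × 0.08 = 0.0216.
The CYP2C9 pathway (59% of clearance) increases to 4.4× activity: 0.59 × 4.4 = 2.596.
The remaining 14% of clearance is unaffected.
New clearance relative to baseline: 0.0216 + 2.596 + 0.14 = 2.7576.
AUC ∝ 1/CL: fold-change = 1 / 2.7576 = 0.36.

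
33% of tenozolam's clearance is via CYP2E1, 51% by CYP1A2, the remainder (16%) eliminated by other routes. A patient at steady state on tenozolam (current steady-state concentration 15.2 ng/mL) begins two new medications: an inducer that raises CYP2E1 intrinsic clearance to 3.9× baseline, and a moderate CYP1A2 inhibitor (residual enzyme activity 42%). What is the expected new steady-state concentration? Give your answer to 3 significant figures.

CYP2E1: 0.33 × 3.9 = 1.287
CYP1A2: 0.51 × 0.42 = 0.2142
Other: 0.16 (unchanged)
CL_new/CL_old = 1.287 + 0.2142 + 0.16 = 1.6612.
New steady-state concentration = 15.2 / 1.6612 = 9.15 ng/mL (concentration scales inversely with clearance).

9.15 ng/mL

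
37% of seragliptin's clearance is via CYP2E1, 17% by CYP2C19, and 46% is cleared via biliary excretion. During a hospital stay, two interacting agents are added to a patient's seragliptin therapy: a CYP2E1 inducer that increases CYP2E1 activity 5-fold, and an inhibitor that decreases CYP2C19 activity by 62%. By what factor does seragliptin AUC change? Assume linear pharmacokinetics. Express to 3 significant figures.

0.421

CYP2E1: 0.37 × 5 = 1.85
CYP2C19: 0.17 × 0.38 = 0.0646
Other: 0.46 (unchanged)
CL_new/CL_old = 1.85 + 0.0646 + 0.46 = 2.3746.
AUC ∝ 1/CL: fold-change = 1 / 2.3746 = 0.421.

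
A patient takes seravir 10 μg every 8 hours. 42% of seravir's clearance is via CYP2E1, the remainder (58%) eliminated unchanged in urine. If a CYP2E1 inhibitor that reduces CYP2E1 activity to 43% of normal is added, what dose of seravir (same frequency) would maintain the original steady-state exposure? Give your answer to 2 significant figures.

The CYP2E1 pathway (42% of clearance) falls to 0.43× activity: 0.42 × 0.43 = 0.1806.
The remaining 58% of clearance is unaffected.
New clearance relative to baseline: 0.1806 + 0.58 = 0.7606.
Css,avg = (dose rate)/CL, so holding Css fixed requires dose ∝ CL: 10 × 0.7606 = 7.6 μg.

7.6 μg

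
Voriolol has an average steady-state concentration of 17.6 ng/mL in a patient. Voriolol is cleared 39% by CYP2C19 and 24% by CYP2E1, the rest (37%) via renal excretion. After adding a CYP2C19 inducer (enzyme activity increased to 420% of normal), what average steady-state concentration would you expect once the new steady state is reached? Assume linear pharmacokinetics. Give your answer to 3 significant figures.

7.83 ng/mL

CYP2C19: 0.39 × 4.2 = 1.638
CYP2E1: 0.24 (unchanged)
Other: 0.37 (unchanged)
CL_new/CL_old = 1.638 + 0.24 + 0.37 = 2.248.
Average steady-state concentration ∝ 1/CL, so new value = 17.6 / 2.248 = 7.83 ng/mL.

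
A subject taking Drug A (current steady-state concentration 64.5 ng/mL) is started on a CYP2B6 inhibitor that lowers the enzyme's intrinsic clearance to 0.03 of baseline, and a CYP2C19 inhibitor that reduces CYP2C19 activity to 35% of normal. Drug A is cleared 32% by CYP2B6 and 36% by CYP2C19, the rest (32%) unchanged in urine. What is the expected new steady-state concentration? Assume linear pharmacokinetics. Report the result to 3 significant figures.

142 ng/mL

CYP2B6: 0.32 × 0.03 = 0.0096
CYP2C19: 0.36 × 0.35 = 0.126
Other: 0.32 (unchanged)
New clearance relative to baseline: 0.0096 + 0.126 + 0.32 = 0.4556.
Dividing the baseline by the relative clearance: 64.5 / 0.4556 = 142 ng/mL.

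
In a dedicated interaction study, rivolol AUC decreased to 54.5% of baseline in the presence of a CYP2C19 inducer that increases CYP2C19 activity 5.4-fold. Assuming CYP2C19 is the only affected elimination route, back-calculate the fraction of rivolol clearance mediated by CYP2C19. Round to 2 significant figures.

0.19

CL'/CL = 1 / 0.545 = 1.835
5.4·fm + (1 − fm) = 1.835
fm = (1.835 − 1) / (5.4 − 1) = 0.19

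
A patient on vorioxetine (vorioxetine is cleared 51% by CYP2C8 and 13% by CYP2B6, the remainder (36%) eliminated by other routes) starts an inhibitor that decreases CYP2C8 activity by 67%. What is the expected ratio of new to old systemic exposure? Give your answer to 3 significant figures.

1.52

The CYP2C8 pathway (51% of clearance) is reduced to 0.33× activity: 0.51 × 0.33 = 0.1683.
CYP2B6 (13%) and the residual 36% are unaffected.
Relative clearance = 0.1683 + 0.13 + 0.36 = 0.6583.
Systemic exposure is inversely proportional to clearance, so the fold-change is 1 / 0.6583 = 1.52.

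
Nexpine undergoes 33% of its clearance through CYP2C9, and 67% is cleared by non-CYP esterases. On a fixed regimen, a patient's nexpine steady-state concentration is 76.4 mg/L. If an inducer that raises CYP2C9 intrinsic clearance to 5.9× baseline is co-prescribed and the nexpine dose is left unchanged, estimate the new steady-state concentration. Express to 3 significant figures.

29.2 mg/L

The CYP2C9 pathway (33% of clearance) increases to 5.9× activity: 0.33 × 5.9 = 1.947.
The remaining 67% of clearance is unaffected.
New clearance relative to baseline: 1.947 + 0.67 = 2.617.
With dosing unchanged, steady-state concentration scales as 1/CL: 76.4 / 2.617 = 29.2 mg/L.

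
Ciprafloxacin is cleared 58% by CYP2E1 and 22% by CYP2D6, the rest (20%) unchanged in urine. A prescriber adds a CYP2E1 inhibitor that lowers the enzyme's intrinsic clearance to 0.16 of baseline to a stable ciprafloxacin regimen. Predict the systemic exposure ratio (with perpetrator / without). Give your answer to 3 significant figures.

1.95

The CYP2E1 pathway (58% of clearance) drops to 0.16× activity: 0.58 × 0.16 = 0.0928.
CYP2D6 (22%) and the residual 20% are unaffected.
New clearance relative to baseline: 0.0928 + 0.22 + 0.2 = 0.5128.
Systemic exposure ratio = CL_old/CL_new = 1 / 0.5128 = 1.95.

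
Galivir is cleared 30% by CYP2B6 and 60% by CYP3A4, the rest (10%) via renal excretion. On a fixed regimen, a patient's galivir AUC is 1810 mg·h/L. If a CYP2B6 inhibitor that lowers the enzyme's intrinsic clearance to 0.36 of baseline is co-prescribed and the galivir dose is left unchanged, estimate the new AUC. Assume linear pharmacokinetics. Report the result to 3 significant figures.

The CYP2B6 pathway (30% of clearance) falls to 0.36× activity: 0.3 × 0.36 = 0.108.
CYP3A4 (60%) and the residual 10% are unaffected.
CL_new/CL_old = 0.108 + 0.6 + 0.1 = 0.808.
AUC ∝ 1/CL, so new value = 1810 / 0.808 = 2.24 × 10³ mg·h/L.

2.24 × 10³ mg·h/L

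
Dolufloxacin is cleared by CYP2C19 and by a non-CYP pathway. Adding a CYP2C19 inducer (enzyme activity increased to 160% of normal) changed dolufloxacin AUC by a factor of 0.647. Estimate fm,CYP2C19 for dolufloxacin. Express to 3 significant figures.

Call the CYP2C19 fraction fm. After the interaction, CL_new/CL_old = fm × 1.6 + (1 − fm).
AUC ratio = 1 / (new CL fraction), so new CL fraction = 1 / 0.647 = 1.546.
fm × 1.6 + 1 − fm = 1.546  ⇒  fm × (1.6 − 1) = 0.5456  ⇒  fm = 0.909.

0.909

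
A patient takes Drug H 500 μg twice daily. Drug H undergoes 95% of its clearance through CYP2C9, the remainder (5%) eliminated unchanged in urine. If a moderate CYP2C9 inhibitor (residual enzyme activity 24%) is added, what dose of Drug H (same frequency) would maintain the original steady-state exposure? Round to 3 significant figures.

139 μg

CYP2C9: 0.95 × 0.24 = 0.228
Other: 0.05 (unchanged)
CL_new/CL_old = 0.228 + 0.05 = 0.278.
To maintain the same steady-state level, dose must scale with clearance: new dose = 500 × 0.278 = 139 μg.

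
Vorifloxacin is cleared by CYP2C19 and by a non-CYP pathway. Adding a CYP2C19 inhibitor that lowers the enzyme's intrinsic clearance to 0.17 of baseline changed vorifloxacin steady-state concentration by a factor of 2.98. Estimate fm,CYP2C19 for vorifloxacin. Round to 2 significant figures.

CL'/CL = 1 / 2.98 = 0.3356
0.17·fm + (1 − fm) = 0.3356
fm = (0.3356 − 1) / (0.17 − 1) = 0.80

0.80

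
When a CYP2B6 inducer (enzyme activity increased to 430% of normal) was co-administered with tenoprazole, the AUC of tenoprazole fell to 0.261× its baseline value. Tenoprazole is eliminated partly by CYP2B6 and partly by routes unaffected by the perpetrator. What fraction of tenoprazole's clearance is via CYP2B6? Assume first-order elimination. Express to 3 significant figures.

0.858

Write x for the fraction cleared via CYP2B6. The observed AUC change means clearance rose to 1/0.261 = 3.831 of baseline.
Setting x·4.3 + (1 − x) = 3.831 and solving: x = (3.831 − 1)/(4.3 − 1) = 0.858.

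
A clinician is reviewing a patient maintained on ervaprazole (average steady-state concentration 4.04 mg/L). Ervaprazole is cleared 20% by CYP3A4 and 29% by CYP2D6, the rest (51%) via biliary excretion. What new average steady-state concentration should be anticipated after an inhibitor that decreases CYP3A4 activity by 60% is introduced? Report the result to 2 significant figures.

The CYP3A4 pathway (20% of clearance) falls to 0.4× activity: 0.2 × 0.4 = 0.08.
CYP2D6 (29%) and the residual 51% are unaffected.
New clearance relative to baseline: 0.08 + 0.29 + 0.51 = 0.88.
Average steady-state concentration ∝ 1/CL, so new value = 4.04 / 0.88 = 4.6 mg/L.

4.6 mg/L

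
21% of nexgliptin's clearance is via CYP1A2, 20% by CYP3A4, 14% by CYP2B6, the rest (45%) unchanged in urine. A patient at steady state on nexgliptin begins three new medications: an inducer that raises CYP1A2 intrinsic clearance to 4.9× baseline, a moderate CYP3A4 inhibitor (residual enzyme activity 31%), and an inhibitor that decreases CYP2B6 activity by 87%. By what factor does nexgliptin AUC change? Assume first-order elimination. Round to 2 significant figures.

The CYP1A2 pathway (21% of clearance) increases to 4.9× activity: 0.21 × 4.9 = 1.029.
The CYP3A4 pathway (20% of clearance) falls to 0.31× activity: 0.2 × 0.31 = 0.062.
The CYP2B6 pathway (14% of clearance) falls to 0.13× activity: 0.14 × 0.13 = 0.0182.
The remaining 45% of clearance is unaffected.
Relative clearance = 1.029 + 0.062 + 0.0182 + 0.45 = 1.5592.
Because AUC varies inversely with clearance, the combined effect is 1 / 1.5592 = 0.64.

0.64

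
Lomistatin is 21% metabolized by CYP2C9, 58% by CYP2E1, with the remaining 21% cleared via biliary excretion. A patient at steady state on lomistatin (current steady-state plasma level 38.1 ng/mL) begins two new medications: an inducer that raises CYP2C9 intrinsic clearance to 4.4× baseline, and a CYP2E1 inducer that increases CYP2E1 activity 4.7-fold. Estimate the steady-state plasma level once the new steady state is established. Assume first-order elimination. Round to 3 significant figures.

The CYP2C9 pathway (21% of clearance) increases to 4.4× activity: 0.21 × 4.4 = 0.924.
The CYP2E1 pathway (58% of clearance) is boosted to 4.7× activity: 0.58 × 4.7 = 2.726.
Non-CYP routes (21%) are unchanged.
New clearance relative to baseline: 0.924 + 2.726 + 0.21 = 3.86.
New steady-state plasma level = 38.1 / 3.86 = 9.87 ng/mL (concentration scales inversely with clearance).

9.87 ng/mL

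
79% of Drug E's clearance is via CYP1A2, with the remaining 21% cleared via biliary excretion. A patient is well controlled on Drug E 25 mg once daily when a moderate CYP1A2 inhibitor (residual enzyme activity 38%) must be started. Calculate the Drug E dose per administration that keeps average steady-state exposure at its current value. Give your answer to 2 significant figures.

CYP1A2: 0.79 × 0.38 = 0.3002
Other: 0.21 (unchanged)
CL_new/CL_old = 0.3002 + 0.21 = 0.5102.
Css,avg = (dose rate)/CL, so holding Css fixed requires dose ∝ CL: 25 × 0.5102 = 13 mg.

13 mg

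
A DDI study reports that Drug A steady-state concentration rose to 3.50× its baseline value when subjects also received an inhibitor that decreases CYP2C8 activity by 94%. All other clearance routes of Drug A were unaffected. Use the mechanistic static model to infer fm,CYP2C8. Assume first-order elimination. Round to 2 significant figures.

CL'/CL = 1 / 3.50 = 0.2857
0.06·fm + (1 − fm) = 0.2857
fm = (0.2857 − 1) / (0.06 − 1) = 0.76

0.76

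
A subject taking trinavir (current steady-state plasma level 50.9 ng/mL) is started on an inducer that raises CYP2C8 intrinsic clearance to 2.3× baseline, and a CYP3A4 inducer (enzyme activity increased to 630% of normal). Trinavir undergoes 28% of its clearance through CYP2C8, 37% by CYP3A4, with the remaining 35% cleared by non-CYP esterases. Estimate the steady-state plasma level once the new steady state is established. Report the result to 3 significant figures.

CYP2C8: 0.28 × 2.3 = 0.644
CYP3A4: 0.37 × 6.3 = 2.331
Other: 0.35 (unchanged)
CL_new/CL_old = 0.644 + 2.331 + 0.35 = 3.325.
New steady-state plasma level = 50.9 / 3.325 = 15.3 ng/mL (concentration scales inversely with clearance).

15.3 ng/mL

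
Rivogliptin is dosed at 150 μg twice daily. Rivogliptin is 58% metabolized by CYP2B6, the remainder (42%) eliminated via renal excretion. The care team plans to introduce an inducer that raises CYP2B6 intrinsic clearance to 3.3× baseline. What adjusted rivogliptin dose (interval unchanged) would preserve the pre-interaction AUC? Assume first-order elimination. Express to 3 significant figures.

350 μg

The CYP2B6 pathway (58% of clearance) is boosted to 3.3× activity: 0.58 × 3.3 = 1.914.
The remaining 42% of clearance is unaffected.
Relative clearance = 1.914 + 0.42 = 2.334.
Css,avg = (dose rate)/CL, so holding Css fixed requires dose ∝ CL: 150 × 2.334 = 350 μg.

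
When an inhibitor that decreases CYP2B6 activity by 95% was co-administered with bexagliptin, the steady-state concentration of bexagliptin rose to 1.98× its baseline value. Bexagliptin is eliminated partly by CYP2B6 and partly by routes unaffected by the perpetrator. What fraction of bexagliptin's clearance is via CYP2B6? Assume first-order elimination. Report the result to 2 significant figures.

0.52

Let fm be the CYP2B6 fraction. New clearance relative to baseline = fm × 0.05 + (1 − fm).
Steady-state concentration ratio = 1 / (new CL fraction), so new CL fraction = 1 / 1.98 = 0.5051.
fm × 0.05 + 1 − fm = 0.5051  ⇒  fm × (0.05 − 1) = −0.4949  ⇒  fm = 0.52.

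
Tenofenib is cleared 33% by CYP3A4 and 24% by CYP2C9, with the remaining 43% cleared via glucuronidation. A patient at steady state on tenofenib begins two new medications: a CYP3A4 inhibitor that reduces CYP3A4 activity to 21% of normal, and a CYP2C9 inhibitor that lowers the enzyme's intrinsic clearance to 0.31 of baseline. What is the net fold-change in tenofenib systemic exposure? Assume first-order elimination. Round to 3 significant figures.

1.74

The CYP3A4 pathway (33% of clearance) falls to 0.21× activity: 0.33 × 0.21 = 0.0693.
The CYP2C9 pathway (24% of clearance) drops to 0.31× activity: 0.24 × 0.31 = 0.0744.
Non-CYP routes (43%) are unchanged.
CL_new/CL_old = 0.0693 + 0.0744 + 0.43 = 0.5737.
Systemic exposure ∝ 1/CL: fold-change = 1 / 0.5737 = 1.74.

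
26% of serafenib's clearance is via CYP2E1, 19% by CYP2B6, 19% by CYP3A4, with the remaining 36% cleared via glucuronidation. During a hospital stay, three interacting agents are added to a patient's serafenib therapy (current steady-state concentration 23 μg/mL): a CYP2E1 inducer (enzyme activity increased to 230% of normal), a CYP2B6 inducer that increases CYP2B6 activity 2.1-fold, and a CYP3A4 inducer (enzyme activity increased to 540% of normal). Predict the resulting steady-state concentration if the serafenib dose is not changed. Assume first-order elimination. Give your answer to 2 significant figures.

The CYP2E1 pathway (26% of clearance) increases to 2.3× activity: 0.26 × 2.3 = 0.598.
The CYP2B6 pathway (19% of clearance) rises to 2.1× activity: 0.19 × 2.1 = 0.399.
The CYP3A4 pathway (19% of clearance) increases to 5.4× activity: 0.19 × 5.4 = 1.026.
Non-CYP routes (36%) are unchanged.
Relative clearance = 0.598 + 0.399 + 1.026 + 0.36 = 2.383.
Steady-state concentration ∝ 1/CL: new value = 23 / 2.383 = 9.7 μg/mL.

9.7 μg/mL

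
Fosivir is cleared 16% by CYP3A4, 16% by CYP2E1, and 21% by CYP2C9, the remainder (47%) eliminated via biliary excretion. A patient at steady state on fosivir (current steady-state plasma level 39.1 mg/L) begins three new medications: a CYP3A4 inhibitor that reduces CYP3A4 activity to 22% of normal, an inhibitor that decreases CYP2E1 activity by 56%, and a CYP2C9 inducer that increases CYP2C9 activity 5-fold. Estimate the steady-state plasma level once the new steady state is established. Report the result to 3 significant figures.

The CYP3A4 pathway (16% of clearance) drops to 0.22× activity: 0.16 × 0.22 = 0.0352.
The CYP2E1 pathway (16% of clearance) is reduced to 0.44× activity: 0.16 × 0.44 = 0.0704.
The CYP2C9 pathway (21% of clearance) rises to 5× activity: 0.21 × 5 = 1.05.
The remaining 47% of clearance is unaffected.
CL_new/CL_old = 0.0352 + 0.0704 + 1.05 + 0.47 = 1.6256.
New steady-state plasma level = 39.1 / 1.6256 = 24.1 mg/L (concentration scales inversely with clearance).

24.1 mg/L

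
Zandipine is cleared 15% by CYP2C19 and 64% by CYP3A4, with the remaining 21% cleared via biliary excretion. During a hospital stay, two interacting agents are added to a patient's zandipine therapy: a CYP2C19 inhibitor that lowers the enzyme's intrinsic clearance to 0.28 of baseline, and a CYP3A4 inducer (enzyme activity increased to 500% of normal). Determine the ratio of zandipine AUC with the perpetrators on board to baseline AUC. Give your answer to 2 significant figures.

0.29

CYP2C19: 0.15 × 0.28 = 0.042
CYP3A4: 0.64 × 5 = 3.2
Other: 0.21 (unchanged)
CL_new/CL_old = 0.042 + 3.2 + 0.21 = 3.452.
AUC ∝ 1/CL: fold-change = 1 / 3.452 = 0.29.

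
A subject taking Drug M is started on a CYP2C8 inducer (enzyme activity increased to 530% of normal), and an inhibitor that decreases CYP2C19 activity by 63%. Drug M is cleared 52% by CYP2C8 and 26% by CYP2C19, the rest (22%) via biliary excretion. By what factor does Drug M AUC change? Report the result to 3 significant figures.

0.325

The CYP2C8 pathway (52% of clearance) rises to 5.3× activity: 0.52 × 5.3 = 2.756.
The CYP2C19 pathway (26% of clearance) falls to 0.37× activity: 0.26 × 0.37 = 0.0962.
The remaining 22% of clearance is unaffected.
CL_new/CL_old = 2.756 + 0.0962 + 0.22 = 3.0722.
AUC ∝ 1/CL: fold-change = 1 / 3.0722 = 0.325.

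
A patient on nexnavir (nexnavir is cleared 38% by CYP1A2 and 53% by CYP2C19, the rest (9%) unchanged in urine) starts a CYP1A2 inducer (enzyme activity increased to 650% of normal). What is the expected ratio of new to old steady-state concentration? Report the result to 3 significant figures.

0.324

The CYP1A2 pathway (38% of clearance) increases to 6.5× activity: 0.38 × 6.5 = 2.47.
CYP2C19 (53%) and the residual 9% are unaffected.
Relative clearance = 2.47 + 0.53 + 0.09 = 3.09.
Steady-state concentration ratio = CL_old/CL_new = 1 / 3.09 = 0.324.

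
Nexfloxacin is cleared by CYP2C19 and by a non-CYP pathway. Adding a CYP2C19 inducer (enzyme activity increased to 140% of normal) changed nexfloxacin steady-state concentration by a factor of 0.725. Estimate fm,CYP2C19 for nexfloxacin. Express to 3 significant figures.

0.948

CL'/CL = 1 / 0.725 = 1.379
1.4·fm + (1 − fm) = 1.379
fm = (1.379 − 1) / (1.4 − 1) = 0.948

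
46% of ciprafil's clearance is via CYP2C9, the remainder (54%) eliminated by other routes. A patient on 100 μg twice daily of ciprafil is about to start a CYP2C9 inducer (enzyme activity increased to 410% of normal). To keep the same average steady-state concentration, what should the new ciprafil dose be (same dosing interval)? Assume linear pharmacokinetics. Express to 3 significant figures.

243 μg

The CYP2C9 pathway (46% of clearance) increases to 4.1× activity: 0.46 × 4.1 = 1.886.
Non-CYP routes (54%) are unchanged.
Relative clearance = 1.886 + 0.54 = 2.426.
To maintain the same steady-state level, dose must scale with clearance: new dose = 100 × 2.426 = 243 μg.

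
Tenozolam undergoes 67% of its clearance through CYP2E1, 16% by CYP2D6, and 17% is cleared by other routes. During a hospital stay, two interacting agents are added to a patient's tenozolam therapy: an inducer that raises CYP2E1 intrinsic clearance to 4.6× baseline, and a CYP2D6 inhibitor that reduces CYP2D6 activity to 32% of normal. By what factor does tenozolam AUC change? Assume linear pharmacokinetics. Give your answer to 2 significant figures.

0.30

The CYP2E1 pathway (67% of clearance) increases to 4.6× activity: 0.67 × 4.6 = 3.082.
The CYP2D6 pathway (16% of clearance) is reduced to 0.32× activity: 0.16 × 0.32 = 0.0512.
The remaining 17% of clearance is unaffected.
Relative clearance = 3.082 + 0.0512 + 0.17 = 3.3032.
AUC ∝ 1/CL: fold-change = 1 / 3.3032 = 0.30.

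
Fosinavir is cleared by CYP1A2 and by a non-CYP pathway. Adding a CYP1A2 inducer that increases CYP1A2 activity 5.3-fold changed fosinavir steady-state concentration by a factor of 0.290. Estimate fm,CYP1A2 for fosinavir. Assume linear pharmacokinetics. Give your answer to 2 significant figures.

Let fm be the CYP1A2 fraction. New clearance relative to baseline = fm × 5.3 + (1 − fm).
Steady-state concentration ratio = 1 / (new CL fraction), so new CL fraction = 1 / 0.290 = 3.448.
fm × 5.3 + 1 − fm = 3.448  ⇒  fm × (5.3 − 1) = 2.448  ⇒  fm = 0.57.

0.57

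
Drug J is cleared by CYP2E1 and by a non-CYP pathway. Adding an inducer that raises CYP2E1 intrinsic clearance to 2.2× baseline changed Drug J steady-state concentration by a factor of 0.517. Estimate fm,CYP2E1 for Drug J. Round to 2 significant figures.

Write x for the fraction cleared via CYP2E1. The observed steady-state concentration change means clearance rose to 1/0.517 = 1.934 of baseline.
Setting x·2.2 + (1 − x) = 1.934 and solving: x = (1.934 − 1)/(2.2 − 1) = 0.78.

0.78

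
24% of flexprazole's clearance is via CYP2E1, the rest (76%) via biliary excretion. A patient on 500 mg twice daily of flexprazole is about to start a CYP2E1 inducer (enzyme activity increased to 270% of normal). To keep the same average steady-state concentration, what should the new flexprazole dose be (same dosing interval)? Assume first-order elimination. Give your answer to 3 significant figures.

704 mg

CYP2E1: 0.24 × 2.7 = 0.648
Other: 0.76 (unchanged)
New clearance relative to baseline: 0.648 + 0.76 = 1.408.
To maintain the same steady-state level, dose must scale with clearance: new dose = 500 × 1.408 = 704 mg.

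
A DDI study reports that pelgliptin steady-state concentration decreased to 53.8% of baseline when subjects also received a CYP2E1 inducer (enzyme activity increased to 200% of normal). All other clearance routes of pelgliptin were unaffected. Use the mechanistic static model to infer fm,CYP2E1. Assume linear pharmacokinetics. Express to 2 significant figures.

CL'/CL = 1 / 0.538 = 1.859
2·fm + (1 − fm) = 1.859
fm = (1.859 − 1) / (2 − 1) = 0.86

0.86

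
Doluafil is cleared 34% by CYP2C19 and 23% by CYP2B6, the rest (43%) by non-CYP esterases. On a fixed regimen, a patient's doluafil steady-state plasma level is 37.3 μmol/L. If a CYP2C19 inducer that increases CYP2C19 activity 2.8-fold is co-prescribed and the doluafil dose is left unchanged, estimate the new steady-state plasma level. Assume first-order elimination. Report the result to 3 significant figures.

The CYP2C19 pathway (34% of clearance) increases to 2.8× activity: 0.34 × 2.8 = 0.952.
CYP2B6 (23%) and the residual 43% are unaffected.
New clearance relative to baseline: 0.952 + 0.23 + 0.43 = 1.612.
Steady-state plasma level ∝ 1/CL, so new value = 37.3 / 1.612 = 23.1 μmol/L.

23.1 μmol/L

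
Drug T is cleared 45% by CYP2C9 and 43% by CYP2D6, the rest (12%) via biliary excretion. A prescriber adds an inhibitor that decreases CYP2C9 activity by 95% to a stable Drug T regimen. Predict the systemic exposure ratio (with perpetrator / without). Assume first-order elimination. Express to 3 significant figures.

1.75

The CYP2C9 pathway (45% of clearance) falls to 0.05× activity: 0.45 × 0.05 = 0.0225.
CYP2D6 (43%) and the residual 12% are unaffected.
Relative clearance = 0.0225 + 0.43 + 0.12 = 0.5725.
Systemic exposure ratio = CL_old/CL_new = 1 / 0.5725 = 1.75.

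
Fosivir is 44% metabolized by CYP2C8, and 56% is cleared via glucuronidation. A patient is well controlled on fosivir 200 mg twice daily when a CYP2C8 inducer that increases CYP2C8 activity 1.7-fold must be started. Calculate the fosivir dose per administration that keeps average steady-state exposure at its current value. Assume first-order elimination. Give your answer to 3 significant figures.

262 mg

The CYP2C8 pathway (44% of clearance) increases to 1.7× activity: 0.44 × 1.7 = 0.748.
The remaining 56% of clearance is unaffected.
New clearance relative to baseline: 0.748 + 0.56 = 1.308.
Exposure is unchanged when dose changes in proportion to clearance. New dose = 200 mg × 1.308 = 262 mg.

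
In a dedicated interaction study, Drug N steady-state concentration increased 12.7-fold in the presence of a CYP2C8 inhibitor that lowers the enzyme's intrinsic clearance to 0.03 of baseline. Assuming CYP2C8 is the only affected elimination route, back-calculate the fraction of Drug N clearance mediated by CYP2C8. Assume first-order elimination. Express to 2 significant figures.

0.95

CL'/CL = 1 / 12.7 = 0.07874
0.03·fm + (1 − fm) = 0.07874
fm = (0.07874 − 1) / (0.03 − 1) = 0.95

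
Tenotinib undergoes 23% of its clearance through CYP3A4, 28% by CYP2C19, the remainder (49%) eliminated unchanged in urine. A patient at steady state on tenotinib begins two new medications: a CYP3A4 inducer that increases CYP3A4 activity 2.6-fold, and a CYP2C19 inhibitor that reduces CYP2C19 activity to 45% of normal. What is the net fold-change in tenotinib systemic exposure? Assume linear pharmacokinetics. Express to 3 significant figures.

The CYP3A4 pathway (23% of clearance) is boosted to 2.6× activity: 0.23 × 2.6 = 0.598.
The CYP2C19 pathway (28% of clearance) drops to 0.45× activity: 0.28 × 0.45 = 0.126.
Non-CYP routes (49%) are unchanged.
Relative clearance = 0.598 + 0.126 + 0.49 = 1.214.
Net systemic exposure ratio = 1 / 1.214 = 0.824.

0.824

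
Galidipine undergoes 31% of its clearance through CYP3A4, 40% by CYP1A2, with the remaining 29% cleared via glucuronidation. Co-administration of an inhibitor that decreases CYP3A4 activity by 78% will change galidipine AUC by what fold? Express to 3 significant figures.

1.32

The CYP3A4 pathway (31% of clearance) is reduced to 0.22× activity: 0.31 × 0.22 = 0.0682.
CYP1A2 (40%) and the residual 29% are unaffected.
Relative clearance = 0.0682 + 0.4 + 0.29 = 0.7582.
AUC is inversely proportional to clearance, so the fold-change is 1 / 0.7582 = 1.32.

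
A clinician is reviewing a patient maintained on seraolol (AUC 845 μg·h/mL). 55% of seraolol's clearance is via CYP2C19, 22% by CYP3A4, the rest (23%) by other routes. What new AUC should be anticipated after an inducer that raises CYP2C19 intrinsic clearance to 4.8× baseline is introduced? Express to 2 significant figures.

2.7 × 10² μg·h/mL

The CYP2C19 pathway (55% of clearance) increases to 4.8× activity: 0.55 × 4.8 = 2.64.
CYP3A4 (22%) and the residual 23% are unaffected.
New clearance relative to baseline: 2.64 + 0.22 + 0.23 = 3.09.
With dosing unchanged, AUC scales as 1/CL: 845 / 3.09 = 2.7 × 10² μg·h/mL.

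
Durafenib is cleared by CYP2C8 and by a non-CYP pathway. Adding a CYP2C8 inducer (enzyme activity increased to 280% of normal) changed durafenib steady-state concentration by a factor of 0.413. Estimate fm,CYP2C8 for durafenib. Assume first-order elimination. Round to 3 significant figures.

CL'/CL = 1 / 0.413 = 2.421
2.8·fm + (1 − fm) = 2.421
fm = (2.421 − 1) / (2.8 − 1) = 0.790

0.790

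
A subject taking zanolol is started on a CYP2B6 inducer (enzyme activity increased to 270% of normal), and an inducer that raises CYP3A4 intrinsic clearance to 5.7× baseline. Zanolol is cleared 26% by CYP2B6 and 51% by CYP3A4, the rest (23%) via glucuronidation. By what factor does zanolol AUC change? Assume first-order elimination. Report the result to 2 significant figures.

0.26

CYP2B6: 0.26 × 2.7 = 0.702
CYP3A4: 0.51 × 5.7 = 2.907
Other: 0.23 (unchanged)
Relative clearance = 0.702 + 2.907 + 0.23 = 3.839.
AUC ∝ 1/CL: fold-change = 1 / 3.839 = 0.26.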